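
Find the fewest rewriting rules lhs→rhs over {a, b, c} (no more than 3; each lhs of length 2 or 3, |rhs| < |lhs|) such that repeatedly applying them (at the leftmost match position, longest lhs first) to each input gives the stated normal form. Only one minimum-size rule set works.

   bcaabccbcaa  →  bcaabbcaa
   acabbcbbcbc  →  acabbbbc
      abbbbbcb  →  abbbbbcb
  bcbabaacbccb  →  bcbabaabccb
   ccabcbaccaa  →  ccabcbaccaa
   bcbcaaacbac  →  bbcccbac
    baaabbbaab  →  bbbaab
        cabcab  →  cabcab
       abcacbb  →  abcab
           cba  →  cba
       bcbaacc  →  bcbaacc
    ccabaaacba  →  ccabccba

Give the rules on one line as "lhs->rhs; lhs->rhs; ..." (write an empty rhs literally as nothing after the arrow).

  | bcaabccbcaa => bcaabcbcaa => bcaabbcaa
  | acabbcbbcbc => acabbbcbc => acabbbbc
  | abbbbbcb
  | bcbabaacbccb => bcbabaabccb

aaa->c; cbb->b; cbc->bc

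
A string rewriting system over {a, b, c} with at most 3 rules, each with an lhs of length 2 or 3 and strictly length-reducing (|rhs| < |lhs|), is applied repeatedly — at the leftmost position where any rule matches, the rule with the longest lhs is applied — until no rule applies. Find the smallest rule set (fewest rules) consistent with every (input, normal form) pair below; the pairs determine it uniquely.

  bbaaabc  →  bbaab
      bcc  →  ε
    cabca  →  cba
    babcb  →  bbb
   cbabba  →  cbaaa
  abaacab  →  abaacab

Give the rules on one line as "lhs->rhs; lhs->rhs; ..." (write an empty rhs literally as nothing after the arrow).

  | bbaaabc => bbaab
  | bcc => ε
  | cabca => cba
  | babcb => bbb

abb->aa; abc->b; bcc->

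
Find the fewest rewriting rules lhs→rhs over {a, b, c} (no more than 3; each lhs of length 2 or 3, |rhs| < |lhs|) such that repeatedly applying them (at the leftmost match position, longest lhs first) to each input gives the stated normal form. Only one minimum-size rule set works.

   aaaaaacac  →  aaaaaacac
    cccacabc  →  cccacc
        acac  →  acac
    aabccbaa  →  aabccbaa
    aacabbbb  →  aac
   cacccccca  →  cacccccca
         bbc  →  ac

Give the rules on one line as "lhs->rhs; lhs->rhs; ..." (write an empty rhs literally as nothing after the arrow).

bb->a; cab->c

  | aaaaaacac
  | cccacabc => cccacc
  | acac
  | aabccbaa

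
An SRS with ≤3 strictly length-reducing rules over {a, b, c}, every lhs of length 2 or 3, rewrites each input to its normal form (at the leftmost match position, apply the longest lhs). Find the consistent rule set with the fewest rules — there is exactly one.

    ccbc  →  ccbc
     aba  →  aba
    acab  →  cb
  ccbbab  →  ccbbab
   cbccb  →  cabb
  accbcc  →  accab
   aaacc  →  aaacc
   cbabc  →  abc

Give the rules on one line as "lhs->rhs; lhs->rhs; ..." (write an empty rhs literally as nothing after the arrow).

aca->c; bcc->ab; cba->a

  | ccbc
  | aba
  | acab => cb
  | ccbbab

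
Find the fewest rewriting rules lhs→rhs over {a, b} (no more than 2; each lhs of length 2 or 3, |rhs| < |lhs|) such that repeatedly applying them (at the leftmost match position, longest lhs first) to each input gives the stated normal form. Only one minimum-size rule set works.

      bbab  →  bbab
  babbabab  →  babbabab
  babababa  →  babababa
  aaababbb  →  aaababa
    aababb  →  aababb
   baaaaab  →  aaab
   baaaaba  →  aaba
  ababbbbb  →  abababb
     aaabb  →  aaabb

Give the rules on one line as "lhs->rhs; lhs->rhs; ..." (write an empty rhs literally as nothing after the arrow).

  | bbab
  | babbabab
  | babababa
  | aaababbb => aaababa

baa->; bbb->ba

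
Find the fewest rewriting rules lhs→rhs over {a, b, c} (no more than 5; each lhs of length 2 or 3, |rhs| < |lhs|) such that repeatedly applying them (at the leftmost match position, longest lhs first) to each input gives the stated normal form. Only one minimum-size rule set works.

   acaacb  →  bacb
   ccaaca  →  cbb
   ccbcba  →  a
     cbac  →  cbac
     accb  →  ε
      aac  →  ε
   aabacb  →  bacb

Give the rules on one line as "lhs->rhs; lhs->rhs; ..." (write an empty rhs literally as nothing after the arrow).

aac->; ab->b; ca->b; ccb->ac

  | acaacb => abacb => bacb
  | ccaaca => cbaca => cbab => cbb
  | ccbcba => accba => aaca => a
  | cbac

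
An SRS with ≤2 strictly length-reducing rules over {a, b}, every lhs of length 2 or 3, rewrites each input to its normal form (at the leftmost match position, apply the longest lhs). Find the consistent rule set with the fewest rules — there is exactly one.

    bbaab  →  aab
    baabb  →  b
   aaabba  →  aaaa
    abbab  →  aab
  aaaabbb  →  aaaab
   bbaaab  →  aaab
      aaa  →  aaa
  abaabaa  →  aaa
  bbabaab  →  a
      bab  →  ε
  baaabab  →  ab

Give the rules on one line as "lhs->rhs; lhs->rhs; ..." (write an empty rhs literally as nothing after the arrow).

ba->b; bb->

  | bbaab => aab
  | baabb => babb => bbb => b
  | aaabba => aaaa
  | abbab => aab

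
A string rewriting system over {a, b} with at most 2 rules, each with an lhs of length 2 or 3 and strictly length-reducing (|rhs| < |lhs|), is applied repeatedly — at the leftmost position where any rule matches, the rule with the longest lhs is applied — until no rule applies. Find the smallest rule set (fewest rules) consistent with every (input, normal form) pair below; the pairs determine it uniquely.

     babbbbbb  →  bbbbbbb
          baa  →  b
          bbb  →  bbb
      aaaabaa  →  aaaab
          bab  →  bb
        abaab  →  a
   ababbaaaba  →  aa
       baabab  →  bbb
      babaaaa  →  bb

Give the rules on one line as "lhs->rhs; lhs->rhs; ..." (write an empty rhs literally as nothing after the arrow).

abb->a; ba->b

  | babbbbbb => bbbbbbb
  | baa => ba => b
  | bbb
  | aaaabaa => aaaaba => aaaab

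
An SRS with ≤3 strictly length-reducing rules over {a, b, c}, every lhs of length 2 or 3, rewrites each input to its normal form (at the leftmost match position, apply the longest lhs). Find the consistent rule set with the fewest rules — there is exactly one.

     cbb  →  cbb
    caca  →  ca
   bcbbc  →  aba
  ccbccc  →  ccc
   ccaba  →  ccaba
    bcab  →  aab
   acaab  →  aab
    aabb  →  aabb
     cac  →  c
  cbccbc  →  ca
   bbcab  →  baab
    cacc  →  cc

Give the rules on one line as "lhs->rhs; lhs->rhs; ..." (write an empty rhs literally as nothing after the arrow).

  | cbb
  | caca => ca
  | bcbbc => abbc => aba
  | ccbccc => ccacc => ccc

ac->; bc->a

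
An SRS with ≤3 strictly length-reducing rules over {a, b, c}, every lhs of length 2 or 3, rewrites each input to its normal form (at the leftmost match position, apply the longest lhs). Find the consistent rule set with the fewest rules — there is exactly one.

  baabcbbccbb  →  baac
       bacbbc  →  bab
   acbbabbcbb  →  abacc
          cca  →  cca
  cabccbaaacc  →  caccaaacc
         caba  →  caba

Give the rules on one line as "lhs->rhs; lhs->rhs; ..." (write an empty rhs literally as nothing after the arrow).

bc->b; bcb->cc; cb->

  | baabcbbccbb => baaccbccbb => baacccbb => baaccb => baac
  | bacbbc => babc => bab
  | acbbabbcbb => ababbcbb => ababccb => ababcb => abacc
  | cca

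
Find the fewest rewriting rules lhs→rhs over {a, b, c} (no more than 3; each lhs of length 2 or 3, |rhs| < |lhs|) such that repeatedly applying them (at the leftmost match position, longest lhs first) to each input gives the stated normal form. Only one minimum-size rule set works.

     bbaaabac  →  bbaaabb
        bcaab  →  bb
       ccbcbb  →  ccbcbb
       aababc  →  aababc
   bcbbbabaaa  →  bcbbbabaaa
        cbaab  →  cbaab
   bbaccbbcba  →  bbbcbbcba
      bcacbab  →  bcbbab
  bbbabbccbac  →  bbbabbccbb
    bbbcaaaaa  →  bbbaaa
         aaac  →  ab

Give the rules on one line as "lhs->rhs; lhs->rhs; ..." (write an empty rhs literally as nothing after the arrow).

  | bbaaabac => bbaaabb
  | bcaab => bb
  | ccbcbb
  | aababc

aac->b; ac->b; caa->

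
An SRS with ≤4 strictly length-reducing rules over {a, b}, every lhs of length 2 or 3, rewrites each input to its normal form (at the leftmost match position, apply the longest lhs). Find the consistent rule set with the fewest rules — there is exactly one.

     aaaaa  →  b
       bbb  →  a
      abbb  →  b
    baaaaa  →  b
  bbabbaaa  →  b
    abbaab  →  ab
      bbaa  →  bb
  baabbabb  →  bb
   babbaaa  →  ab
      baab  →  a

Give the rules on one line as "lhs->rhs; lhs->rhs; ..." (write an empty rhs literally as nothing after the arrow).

aa->b; ba->b; bab->a; bbb->a

  | aaaaa => baaa => baa => ba => b
  | bbb => a
  | abbb => aa => b
  | baaaaa => baaaa => baaa => baa => ba => b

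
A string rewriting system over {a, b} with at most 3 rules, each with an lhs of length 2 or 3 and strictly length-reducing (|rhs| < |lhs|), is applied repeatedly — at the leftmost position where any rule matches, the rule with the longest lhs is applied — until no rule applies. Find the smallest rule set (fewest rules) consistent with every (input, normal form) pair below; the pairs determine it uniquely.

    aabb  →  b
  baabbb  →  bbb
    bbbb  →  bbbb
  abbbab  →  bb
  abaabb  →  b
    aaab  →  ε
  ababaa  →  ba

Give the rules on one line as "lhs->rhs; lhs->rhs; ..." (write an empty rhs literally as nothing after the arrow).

aa->a; ab->; aba->

  | aabb => abb => b
  | baabbb => babbb => bbb
  | bbbb
  | abbbab => bbab => bb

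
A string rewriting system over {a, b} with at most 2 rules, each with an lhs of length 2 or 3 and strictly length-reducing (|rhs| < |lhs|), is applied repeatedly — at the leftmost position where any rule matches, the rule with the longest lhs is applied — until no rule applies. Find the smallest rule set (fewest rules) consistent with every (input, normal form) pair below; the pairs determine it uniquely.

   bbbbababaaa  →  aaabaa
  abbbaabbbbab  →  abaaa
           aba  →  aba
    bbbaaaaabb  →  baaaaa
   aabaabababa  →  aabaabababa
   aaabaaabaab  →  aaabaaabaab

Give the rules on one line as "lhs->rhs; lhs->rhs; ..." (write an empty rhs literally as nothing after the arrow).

  | bbbbababaaa => bbababaaa => abbabaaa => aabbaaa => aaabaa
  | abbbaabbbbab => abaabbbbab => abaabbab => abaaabb => abaaa
  | aba
  | bbbaaaaabb => baaaaabb => baaaaa

bb->; bba->ab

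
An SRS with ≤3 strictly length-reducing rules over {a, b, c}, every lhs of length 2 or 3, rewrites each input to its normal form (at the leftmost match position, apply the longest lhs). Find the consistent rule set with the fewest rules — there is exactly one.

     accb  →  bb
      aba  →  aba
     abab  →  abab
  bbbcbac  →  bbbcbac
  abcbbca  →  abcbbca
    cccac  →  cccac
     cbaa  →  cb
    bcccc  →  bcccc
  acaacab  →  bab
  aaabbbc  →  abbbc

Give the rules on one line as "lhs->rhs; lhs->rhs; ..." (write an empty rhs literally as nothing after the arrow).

  | accb => bb
  | aba
  | abab
  | bbbcbac

aa->; acc->b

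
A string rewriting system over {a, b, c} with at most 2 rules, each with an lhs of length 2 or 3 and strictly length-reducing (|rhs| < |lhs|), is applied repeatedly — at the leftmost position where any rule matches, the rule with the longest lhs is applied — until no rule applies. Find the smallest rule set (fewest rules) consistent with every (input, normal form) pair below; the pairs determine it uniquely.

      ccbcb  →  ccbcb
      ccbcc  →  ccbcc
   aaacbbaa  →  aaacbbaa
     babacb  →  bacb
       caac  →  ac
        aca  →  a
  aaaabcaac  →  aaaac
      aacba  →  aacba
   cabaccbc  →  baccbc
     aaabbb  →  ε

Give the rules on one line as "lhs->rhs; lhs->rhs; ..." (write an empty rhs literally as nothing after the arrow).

ab->; ca->

  | ccbcb
  | ccbcc
  | aaacbbaa
  | babacb => bacb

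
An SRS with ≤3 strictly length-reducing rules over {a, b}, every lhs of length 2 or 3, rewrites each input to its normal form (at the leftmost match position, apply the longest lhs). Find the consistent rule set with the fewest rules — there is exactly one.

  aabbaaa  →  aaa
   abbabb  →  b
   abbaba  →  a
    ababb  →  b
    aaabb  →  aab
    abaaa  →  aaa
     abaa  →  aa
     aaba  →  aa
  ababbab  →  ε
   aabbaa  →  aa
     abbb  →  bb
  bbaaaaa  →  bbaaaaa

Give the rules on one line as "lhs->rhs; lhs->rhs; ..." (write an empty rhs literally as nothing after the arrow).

aba->a; abb->b; bab->

  | aabbaaa => abaaa => aaa
  | abbabb => babb => b
  | abbaba => baba => a
  | ababb => abb => b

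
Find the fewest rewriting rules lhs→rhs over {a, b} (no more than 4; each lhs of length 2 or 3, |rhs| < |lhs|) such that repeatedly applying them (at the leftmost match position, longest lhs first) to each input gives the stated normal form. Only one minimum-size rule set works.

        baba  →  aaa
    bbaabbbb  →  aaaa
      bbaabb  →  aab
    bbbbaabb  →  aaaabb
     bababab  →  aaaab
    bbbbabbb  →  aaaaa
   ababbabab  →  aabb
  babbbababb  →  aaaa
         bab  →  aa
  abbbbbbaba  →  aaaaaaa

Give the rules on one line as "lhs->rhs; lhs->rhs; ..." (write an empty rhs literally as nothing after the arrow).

aba->aa; bab->aa; bba->b; bbb->aa

  | baba => aaa
  | bbaabbbb => babbbb => aabbb => aaaa
  | bbaabb => babb => aab
  | bbbbaabb => aabaabb => aaaabb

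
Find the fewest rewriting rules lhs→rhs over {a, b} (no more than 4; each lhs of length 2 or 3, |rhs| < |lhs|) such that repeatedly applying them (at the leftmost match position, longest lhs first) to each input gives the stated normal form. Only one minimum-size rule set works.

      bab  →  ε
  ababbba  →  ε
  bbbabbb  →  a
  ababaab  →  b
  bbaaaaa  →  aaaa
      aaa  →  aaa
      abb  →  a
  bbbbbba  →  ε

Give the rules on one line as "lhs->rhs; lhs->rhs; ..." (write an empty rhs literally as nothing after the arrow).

ab->b; bab->; bb->a; bba->

  | bab => ε
  | ababbba => babbba => bba => ε
  | bbbabbb => ababbb => babbb => bb => a
  | ababaab => babaab => aab => ab => b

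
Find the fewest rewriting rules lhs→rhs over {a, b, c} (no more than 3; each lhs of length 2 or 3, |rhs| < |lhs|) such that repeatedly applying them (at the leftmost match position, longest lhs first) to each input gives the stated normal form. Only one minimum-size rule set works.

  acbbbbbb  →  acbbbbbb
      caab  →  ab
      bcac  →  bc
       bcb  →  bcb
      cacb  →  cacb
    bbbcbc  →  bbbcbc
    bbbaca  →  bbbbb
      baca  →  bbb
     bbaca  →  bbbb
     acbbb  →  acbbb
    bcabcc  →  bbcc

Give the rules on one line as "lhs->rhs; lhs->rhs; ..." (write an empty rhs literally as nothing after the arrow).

aca->bb; bca->b; caa->a

  | acbbbbbb
  | caab => ab
  | bcac => bc
  | bcb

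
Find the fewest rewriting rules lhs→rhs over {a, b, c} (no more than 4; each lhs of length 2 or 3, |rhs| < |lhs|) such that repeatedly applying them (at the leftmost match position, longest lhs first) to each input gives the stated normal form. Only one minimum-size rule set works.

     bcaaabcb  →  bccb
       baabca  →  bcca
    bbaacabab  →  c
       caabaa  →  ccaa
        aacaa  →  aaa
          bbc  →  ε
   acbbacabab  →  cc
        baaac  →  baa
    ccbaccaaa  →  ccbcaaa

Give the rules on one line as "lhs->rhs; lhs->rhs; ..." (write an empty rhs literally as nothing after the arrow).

aab->c; ab->c; ac->; bb->a

  | bcaaabcb => bcaccb => bccb
  | baabca => bcca
  | bbaacabab => aaacabab => aaabab => acab => ab => c
  | caabaa => ccaa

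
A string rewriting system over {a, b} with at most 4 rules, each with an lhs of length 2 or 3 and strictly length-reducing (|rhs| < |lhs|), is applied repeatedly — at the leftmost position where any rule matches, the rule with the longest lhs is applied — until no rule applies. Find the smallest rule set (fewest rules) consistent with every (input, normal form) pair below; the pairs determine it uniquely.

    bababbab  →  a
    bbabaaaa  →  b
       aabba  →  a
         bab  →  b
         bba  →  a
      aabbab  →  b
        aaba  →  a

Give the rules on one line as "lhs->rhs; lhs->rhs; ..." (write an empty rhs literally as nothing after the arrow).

  | bababbab => aaabbab => abbab => abaa => aaa => a
  | bbabaaaa => baaaaaa => aaaaaa => aaaa => aa => b
  | aabba => bbba => bba => ba => a
  | bab => aa => b

aa->b; aaa->a; ba->a; bab->aa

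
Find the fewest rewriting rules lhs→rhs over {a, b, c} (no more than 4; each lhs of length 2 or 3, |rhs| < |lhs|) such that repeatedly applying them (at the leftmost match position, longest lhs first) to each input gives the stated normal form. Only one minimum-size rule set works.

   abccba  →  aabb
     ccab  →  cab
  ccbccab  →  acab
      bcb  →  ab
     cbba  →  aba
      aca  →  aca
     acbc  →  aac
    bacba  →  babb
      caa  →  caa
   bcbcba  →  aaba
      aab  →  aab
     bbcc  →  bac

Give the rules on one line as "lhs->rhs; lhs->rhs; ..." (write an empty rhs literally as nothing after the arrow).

  | abccba => aacba => aabb
  | ccab => cab
  | ccbccab => cbccab => accab => acab
  | bcb => ab

bc->a; cb->a; cba->bb; cc->c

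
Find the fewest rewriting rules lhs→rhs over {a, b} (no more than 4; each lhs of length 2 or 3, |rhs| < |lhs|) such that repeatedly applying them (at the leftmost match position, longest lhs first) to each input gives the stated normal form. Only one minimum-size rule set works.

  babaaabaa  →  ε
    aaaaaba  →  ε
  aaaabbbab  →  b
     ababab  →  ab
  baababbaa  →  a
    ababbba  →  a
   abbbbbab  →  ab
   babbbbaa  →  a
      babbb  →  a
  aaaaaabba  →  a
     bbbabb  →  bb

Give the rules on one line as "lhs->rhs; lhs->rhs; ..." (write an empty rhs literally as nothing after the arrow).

  | babaaabaa => baaaabaa => aaaabaa => aabaa => baa => aa => ε
  | aaaaaba => aaaba => aba => aa => ε
  | aaaabbbab => aabbbab => bbbab => baab => aab => b
  | ababab => abaab => aaab => ab

aa->; ba->a; bab->ba; bbb->ba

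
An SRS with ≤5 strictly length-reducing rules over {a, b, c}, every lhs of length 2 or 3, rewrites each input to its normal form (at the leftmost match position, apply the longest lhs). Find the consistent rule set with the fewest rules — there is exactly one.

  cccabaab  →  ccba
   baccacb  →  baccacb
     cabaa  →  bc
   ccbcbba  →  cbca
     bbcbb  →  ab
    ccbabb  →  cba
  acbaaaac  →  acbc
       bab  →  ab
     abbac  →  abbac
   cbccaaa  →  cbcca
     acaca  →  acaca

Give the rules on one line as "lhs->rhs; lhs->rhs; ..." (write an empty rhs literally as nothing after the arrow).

  | cccabaab => ccbcaab => ccbcb => ccba
  | baccacb
  | cabaa => bcaa => bc
  | ccbcbba => ccbaba => ccaba => cbca

aa->; bab->ab; bcb->ba; cab->bc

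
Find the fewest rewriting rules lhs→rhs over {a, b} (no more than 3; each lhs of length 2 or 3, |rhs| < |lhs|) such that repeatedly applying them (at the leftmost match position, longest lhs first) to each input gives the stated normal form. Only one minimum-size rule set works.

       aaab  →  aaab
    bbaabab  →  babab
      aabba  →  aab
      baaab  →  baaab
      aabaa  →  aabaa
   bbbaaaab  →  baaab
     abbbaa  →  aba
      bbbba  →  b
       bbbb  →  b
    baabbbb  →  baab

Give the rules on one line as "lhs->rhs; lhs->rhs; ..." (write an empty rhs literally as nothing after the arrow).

  | aaab
  | bbaabab => babab
  | aabba => aab
  | baaab

bb->b; bba->b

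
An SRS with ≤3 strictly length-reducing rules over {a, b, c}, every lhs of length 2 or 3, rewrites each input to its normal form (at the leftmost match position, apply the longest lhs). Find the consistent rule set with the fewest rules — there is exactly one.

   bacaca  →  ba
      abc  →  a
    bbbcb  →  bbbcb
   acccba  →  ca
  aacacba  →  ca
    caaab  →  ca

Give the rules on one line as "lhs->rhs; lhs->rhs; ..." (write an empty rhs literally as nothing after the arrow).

ab->c; ac->; cc->a

  | bacaca => baca => ba
  | abc => cc => a
  | bbbcb
  | acccba => ccba => aba => ca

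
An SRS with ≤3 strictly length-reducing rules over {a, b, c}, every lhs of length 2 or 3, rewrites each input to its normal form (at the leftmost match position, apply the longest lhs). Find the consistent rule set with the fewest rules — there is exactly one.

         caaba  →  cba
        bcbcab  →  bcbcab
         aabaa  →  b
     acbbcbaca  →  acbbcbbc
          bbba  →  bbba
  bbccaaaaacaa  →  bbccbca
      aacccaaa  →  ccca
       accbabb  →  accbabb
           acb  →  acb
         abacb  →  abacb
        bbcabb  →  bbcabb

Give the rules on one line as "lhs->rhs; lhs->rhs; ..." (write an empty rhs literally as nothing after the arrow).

aa->; aca->bc

  | caaba => cba
  | bcbcab
  | aabaa => baa => b
  | acbbcbaca => acbbcbbc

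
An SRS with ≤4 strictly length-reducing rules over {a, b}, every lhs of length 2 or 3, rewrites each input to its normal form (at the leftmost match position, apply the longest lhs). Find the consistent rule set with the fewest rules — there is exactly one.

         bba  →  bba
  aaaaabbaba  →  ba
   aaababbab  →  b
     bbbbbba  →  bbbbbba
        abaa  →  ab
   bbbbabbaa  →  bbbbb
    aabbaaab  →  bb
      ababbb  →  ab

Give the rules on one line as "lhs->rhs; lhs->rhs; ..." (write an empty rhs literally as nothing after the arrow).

  | bba
  | aaaaabbaba => aaabbaba => abbaba => aaba => ba
  | aaababbab => ababbab => abbab => aab => b
  | bbbbbba

aa->; abb->a; bab->b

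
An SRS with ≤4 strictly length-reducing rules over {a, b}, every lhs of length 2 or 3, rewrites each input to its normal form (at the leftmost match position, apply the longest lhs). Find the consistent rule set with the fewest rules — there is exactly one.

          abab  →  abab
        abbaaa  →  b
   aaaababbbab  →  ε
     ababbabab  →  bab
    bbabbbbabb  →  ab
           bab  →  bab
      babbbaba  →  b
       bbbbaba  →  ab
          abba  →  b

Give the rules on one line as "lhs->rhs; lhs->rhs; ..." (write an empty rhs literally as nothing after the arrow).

aa->; bb->a; bba->ab

  | abab
  | abbaaa => aabaa => baa => b
  | aaaababbbab => aababbbab => babbbab => baabab => bbab => abb => aa => ε
  | ababbabab => abaabbab => abbbab => aabab => bab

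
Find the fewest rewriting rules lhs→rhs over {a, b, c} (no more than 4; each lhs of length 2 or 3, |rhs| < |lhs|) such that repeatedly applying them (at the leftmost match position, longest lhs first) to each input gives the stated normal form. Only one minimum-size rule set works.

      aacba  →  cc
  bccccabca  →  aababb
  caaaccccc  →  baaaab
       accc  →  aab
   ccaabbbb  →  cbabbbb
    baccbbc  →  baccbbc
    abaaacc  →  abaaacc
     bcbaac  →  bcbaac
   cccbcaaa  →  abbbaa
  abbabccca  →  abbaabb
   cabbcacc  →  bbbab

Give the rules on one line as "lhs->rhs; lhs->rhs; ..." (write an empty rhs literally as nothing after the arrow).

acb->cc; bcc->ab; ca->b; ccc->ab

  | aacba => acca => acb => cc
  | bccccabca => abccabca => aababca => aababb
  | caaaccccc => baaccccc => baaabcc => baaaab
  | accc => aab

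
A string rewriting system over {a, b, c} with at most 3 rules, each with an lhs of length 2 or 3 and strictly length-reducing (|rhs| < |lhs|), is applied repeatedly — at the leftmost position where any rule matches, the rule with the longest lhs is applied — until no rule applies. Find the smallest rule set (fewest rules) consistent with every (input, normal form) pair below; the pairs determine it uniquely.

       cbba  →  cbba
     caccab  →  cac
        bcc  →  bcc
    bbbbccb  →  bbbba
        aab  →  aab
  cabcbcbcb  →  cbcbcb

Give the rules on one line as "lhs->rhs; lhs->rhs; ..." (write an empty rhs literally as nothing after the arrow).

cab->; ccb->a

  | cbba
  | caccab => cac
  | bcc
  | bbbbccb => bbbba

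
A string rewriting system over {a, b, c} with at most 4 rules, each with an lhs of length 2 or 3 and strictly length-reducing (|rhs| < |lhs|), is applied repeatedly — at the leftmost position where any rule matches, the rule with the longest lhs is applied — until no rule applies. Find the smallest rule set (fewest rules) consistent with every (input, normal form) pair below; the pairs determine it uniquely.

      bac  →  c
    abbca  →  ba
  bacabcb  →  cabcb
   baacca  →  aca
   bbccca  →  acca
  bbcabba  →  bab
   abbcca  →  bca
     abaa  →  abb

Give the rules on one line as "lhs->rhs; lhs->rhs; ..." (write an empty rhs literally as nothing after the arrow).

  | bac => c
  | abbca => aaa => ba
  | bacabcb => cabcb
  | baacca => bbcca => aca

aa->b; bac->c; bba->ab; bbc->a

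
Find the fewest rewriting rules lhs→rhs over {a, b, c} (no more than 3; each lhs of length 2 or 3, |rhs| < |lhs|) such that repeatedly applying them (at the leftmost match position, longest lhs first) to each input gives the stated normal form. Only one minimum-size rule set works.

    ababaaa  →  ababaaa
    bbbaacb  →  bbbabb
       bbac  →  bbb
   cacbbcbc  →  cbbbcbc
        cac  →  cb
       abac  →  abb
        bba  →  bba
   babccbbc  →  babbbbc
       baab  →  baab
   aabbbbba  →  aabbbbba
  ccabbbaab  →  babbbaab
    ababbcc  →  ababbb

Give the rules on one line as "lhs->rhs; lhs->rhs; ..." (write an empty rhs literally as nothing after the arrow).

ac->b; cc->b

  | ababaaa
  | bbbaacb => bbbabb
  | bbac => bbb
  | cacbbcbc => cbbbcbc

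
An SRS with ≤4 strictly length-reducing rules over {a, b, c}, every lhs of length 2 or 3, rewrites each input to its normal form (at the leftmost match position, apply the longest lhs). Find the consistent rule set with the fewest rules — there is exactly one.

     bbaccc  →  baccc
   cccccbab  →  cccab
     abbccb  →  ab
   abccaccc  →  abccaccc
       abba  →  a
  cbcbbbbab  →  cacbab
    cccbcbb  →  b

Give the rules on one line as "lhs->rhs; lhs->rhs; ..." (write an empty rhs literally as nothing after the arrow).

aba->a; bb->b; bcb->ac; ccb->

  | bbaccc => baccc
  | cccccbab => cccab
  | abbccb => abccb => ab
  | abccaccc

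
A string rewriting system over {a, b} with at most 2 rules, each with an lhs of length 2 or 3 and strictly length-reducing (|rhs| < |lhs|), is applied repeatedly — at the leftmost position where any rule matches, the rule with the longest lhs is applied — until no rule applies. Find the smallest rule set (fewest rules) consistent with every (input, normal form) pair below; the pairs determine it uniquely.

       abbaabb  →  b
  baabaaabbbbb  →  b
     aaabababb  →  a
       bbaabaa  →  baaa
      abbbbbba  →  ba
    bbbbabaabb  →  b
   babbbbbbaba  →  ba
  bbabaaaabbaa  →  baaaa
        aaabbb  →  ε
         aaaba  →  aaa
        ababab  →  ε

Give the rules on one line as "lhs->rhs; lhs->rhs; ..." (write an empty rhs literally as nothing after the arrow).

  | abbaabb => baabb => bab => b
  | baabaaabbbbb => baaaabbbbb => baaabbbb => baabbb => babb => bb => b
  | aaabababb => aaababb => aaabb => aab => a
  | bbaabaa => baabaa => baaa

ab->; bb->b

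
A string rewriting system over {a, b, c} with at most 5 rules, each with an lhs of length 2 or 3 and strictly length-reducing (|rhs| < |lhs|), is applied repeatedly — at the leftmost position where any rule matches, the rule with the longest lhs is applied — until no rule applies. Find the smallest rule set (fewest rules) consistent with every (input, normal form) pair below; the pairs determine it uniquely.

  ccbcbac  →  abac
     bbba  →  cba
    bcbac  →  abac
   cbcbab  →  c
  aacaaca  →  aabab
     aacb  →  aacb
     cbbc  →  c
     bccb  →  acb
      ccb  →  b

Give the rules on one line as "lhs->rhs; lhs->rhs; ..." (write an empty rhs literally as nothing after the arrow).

  | ccbcbac => bcbac => abac
  | bbba => cba
  | bcbac => abac
  | cbcbab => cabab => bbab => cab => bb => c

bb->c; bc->a; ca->b; cc->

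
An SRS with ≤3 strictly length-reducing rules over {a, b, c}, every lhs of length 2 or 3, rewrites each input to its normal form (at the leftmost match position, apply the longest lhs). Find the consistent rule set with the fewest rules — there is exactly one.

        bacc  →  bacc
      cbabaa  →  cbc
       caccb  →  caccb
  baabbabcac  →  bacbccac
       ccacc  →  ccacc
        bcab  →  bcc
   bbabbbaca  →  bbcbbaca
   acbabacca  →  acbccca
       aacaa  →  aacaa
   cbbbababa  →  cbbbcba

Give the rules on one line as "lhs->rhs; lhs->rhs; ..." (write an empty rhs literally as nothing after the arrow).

ab->c; aba->ab

  | bacc
  | cbabaa => cbaba => cbab => cbc
  | caccb
  | baabbabcac => bacbabcac => bacbccac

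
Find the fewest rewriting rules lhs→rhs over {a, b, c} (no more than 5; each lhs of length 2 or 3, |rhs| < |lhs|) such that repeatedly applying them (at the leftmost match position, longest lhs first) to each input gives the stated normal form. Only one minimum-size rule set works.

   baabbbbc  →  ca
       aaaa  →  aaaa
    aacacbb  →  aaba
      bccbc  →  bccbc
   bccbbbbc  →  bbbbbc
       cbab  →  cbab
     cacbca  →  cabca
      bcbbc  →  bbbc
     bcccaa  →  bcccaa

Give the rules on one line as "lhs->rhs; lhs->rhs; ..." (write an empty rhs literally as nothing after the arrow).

  | baabbbbc => bababbc => babbac => bbaac => cac => ca
  | aaaa
  | aacacbb => aaacbb => aaabb => aaba
  | bccbc

abb->ba; ac->a; bba->c; cbb->bb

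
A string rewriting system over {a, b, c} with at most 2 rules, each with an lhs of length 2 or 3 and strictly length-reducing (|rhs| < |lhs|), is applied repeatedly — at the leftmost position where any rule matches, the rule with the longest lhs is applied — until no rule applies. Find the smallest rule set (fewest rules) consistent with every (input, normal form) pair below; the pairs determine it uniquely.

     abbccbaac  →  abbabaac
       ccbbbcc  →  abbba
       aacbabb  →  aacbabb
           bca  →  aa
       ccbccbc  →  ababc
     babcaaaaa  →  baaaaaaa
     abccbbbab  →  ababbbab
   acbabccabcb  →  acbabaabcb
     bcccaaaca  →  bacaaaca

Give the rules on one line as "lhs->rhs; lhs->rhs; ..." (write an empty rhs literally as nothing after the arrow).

bca->aa; cc->a

  | abbccbaac => abbabaac
  | ccbbbcc => abbbcc => abbba
  | aacbabb
  | bca => aa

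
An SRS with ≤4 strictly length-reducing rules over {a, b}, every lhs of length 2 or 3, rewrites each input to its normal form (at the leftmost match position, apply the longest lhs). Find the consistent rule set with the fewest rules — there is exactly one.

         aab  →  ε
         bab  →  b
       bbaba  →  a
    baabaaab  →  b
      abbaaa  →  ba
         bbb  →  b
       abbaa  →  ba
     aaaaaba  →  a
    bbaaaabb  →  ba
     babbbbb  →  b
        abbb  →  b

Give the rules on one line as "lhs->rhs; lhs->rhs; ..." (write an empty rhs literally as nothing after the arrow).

  | aab => ab => ε
  | bab => b
  | bbaba => aba => a
  | baabaaab => babaaab => baaab => baab => bab => b

aa->a; ab->; abb->ba; bb->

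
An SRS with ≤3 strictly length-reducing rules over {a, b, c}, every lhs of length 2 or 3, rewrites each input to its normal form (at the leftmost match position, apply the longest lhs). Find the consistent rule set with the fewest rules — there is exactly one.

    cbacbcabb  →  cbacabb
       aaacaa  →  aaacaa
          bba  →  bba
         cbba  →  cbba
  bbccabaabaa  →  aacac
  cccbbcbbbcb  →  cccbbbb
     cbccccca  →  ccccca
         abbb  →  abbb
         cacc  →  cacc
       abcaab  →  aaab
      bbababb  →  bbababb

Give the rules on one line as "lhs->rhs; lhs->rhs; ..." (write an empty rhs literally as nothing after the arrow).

  | cbacbcabb => cbacabb
  | aaacaa
  | bba
  | cbba

baa->ac; bc->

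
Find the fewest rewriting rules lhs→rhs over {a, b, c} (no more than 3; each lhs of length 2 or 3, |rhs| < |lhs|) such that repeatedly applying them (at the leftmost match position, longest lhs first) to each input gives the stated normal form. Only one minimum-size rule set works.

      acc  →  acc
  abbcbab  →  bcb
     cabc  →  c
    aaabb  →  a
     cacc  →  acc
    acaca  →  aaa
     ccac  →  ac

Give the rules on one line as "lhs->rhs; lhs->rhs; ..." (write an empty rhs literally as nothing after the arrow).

ab->; ca->a

  | acc
  | abbcbab => bcbab => bcb
  | cabc => abc => c
  | aaabb => aab => a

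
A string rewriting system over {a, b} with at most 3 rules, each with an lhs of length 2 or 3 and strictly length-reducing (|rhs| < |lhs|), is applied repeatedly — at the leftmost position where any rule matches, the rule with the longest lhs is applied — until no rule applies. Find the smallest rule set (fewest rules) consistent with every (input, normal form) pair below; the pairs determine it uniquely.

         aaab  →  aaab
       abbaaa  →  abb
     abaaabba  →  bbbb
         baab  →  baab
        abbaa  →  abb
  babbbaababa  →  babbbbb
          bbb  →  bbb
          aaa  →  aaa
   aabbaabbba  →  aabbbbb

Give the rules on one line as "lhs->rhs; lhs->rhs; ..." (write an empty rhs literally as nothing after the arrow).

aba->bb; bba->bb

  | aaab
  | abbaaa => abbaa => abba => abb
  | abaaabba => bbaabba => bbabba => bbbba => bbbb
  | baab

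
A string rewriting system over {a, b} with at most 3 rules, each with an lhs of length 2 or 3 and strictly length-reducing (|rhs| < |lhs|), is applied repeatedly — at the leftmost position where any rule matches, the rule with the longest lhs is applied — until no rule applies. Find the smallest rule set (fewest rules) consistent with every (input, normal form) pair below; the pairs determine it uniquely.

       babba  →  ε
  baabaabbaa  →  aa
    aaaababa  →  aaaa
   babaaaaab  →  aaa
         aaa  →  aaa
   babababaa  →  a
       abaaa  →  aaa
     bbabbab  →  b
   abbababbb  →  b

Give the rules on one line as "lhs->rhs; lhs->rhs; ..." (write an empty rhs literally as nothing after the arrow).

ab->; ba->; bb->b

  | babba => bba => ba => ε
  | baabaabbaa => abaabbaa => aabbaa => abaa => aa
  | aaaababa => aaaaba => aaaa
  | babaaaaab => baaaaab => aaaab => aaa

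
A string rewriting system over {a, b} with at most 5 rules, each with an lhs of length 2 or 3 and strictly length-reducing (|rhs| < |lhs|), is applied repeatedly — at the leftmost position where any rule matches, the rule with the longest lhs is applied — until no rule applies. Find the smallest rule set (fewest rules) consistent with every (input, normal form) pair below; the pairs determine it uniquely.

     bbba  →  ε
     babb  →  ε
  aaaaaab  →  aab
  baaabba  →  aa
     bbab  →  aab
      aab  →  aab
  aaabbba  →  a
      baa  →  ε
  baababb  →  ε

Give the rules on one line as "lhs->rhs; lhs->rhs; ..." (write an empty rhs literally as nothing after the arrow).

aaa->aa; aba->; baa->; bb->a

  | bbba => aba => ε
  | babb => baa => ε
  | aaaaaab => aaaaab => aaaab => aaab => aab
  | baaabba => abba => aaa => aa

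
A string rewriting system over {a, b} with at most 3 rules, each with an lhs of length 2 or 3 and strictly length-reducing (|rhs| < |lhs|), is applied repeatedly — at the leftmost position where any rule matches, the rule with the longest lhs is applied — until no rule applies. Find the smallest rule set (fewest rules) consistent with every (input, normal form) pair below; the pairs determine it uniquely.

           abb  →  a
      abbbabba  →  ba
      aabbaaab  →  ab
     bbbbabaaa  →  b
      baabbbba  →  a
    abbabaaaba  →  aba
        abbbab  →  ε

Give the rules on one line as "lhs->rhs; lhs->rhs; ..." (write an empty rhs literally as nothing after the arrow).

  | abb => a
  | abbbabba => ababba => aabba => bbba => ba
  | aabbaaab => bbbaaab => baaab => bbab => ab
  | bbbbabaaa => bbabaaa => abaaa => abba => aa => b

aa->b; bab->ab; bb->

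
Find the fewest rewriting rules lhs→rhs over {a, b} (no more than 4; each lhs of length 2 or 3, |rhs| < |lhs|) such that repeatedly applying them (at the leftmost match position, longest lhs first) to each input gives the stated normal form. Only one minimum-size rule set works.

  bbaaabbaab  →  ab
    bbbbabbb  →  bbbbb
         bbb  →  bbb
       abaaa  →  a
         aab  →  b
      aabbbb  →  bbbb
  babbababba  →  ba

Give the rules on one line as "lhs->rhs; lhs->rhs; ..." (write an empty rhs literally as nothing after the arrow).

aa->; aba->a; bba->

  | bbaaabbaab => aabbaab => bbaab => ab
  | bbbbabbb => bbbbb
  | bbb
  | abaaa => aaa => a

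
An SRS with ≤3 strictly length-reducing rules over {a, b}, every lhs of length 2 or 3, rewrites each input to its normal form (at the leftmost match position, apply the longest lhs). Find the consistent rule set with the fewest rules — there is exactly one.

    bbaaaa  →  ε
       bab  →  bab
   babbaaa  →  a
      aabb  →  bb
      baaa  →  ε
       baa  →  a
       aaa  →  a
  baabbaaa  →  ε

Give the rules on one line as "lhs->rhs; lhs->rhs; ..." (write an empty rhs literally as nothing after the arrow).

aa->; baa->a

  | bbaaaa => baaa => aa => ε
  | bab
  | babbaaa => babaa => baa => a
  | aabb => bb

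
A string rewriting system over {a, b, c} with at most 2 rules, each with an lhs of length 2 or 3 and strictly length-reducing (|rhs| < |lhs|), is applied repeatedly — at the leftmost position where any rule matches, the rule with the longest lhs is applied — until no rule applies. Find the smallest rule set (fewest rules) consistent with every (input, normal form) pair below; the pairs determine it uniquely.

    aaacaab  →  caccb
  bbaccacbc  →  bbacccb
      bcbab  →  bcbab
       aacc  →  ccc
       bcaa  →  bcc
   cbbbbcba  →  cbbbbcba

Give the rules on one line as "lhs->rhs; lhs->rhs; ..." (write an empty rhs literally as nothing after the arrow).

  | aaacaab => cacaab => caccb
  | bbaccacbc => bbaccaab => bbacccb
  | bcbab
  | aacc => ccc

aa->c; cbc->ab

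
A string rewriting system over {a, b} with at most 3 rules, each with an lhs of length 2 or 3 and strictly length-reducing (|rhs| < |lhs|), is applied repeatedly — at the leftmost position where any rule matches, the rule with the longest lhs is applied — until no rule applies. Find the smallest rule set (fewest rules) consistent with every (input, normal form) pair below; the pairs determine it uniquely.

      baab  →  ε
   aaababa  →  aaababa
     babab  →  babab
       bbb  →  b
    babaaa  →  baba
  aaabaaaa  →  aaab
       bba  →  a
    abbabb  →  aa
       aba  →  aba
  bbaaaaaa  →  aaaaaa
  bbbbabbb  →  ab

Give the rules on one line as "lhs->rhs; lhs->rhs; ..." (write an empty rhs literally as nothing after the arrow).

baa->b; bb->

  | baab => bb => ε
  | aaababa
  | babab
  | bbb => b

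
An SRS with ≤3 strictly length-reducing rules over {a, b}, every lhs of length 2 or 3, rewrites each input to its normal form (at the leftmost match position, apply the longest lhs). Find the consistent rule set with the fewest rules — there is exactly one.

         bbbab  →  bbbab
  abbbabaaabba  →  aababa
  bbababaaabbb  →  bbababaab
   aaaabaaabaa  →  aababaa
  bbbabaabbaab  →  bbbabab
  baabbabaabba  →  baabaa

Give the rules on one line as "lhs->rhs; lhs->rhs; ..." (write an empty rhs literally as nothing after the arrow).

  | bbbab
  | abbbabaaabba => aababaaabba => aabababba => aababaaa => aababa
  | bbababaaabbb => bbabababbb => bbababaab
  | aaaabaaabaa => aabaaabaa => aababaa

aaa->a; abb->aa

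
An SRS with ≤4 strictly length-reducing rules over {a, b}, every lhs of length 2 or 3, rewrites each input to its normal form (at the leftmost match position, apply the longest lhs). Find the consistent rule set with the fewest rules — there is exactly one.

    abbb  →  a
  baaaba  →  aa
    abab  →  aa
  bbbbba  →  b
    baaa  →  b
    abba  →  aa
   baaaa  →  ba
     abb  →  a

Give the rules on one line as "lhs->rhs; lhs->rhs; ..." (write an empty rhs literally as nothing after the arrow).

  | abbb => abb => ab => a
  | baaaba => bba => aa
  | abab => aab => aa
  | bbbbba => bbbaa => baaa => b

aaa->; ab->a; bba->aa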